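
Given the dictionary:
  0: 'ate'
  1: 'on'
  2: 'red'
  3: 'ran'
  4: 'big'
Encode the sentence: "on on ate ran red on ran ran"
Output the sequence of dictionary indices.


Look up each word in the dictionary:
  'on' -> 1
  'on' -> 1
  'ate' -> 0
  'ran' -> 3
  'red' -> 2
  'on' -> 1
  'ran' -> 3
  'ran' -> 3

Encoded: [1, 1, 0, 3, 2, 1, 3, 3]


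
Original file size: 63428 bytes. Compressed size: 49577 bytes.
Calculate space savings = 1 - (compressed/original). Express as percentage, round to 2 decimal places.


ratio = compressed/original = 49577/63428 = 0.781626
savings = 1 - ratio = 1 - 0.781626 = 0.218374
as a percentage: 0.218374 * 100 = 21.84%

Space savings = 1 - 49577/63428 = 21.84%


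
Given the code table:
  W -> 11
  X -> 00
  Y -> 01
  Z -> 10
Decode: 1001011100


Decoding:
10 -> Z
01 -> Y
01 -> Y
11 -> W
00 -> X


Result: ZYYWX


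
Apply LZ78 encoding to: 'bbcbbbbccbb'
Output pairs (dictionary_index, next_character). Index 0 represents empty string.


LZ78 encoding steps:
Dictionary: {0: ''}
Step 1: w='' (idx 0), next='b' -> output (0, 'b'), add 'b' as idx 1
Step 2: w='b' (idx 1), next='c' -> output (1, 'c'), add 'bc' as idx 2
Step 3: w='b' (idx 1), next='b' -> output (1, 'b'), add 'bb' as idx 3
Step 4: w='bb' (idx 3), next='c' -> output (3, 'c'), add 'bbc' as idx 4
Step 5: w='' (idx 0), next='c' -> output (0, 'c'), add 'c' as idx 5
Step 6: w='bb' (idx 3), end of input -> output (3, '')


Encoded: [(0, 'b'), (1, 'c'), (1, 'b'), (3, 'c'), (0, 'c'), (3, '')]


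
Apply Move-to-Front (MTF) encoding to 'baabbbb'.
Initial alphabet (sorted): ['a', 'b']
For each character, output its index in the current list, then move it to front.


MTF encoding:
'b': index 1 in ['a', 'b'] -> ['b', 'a']
'a': index 1 in ['b', 'a'] -> ['a', 'b']
'a': index 0 in ['a', 'b'] -> ['a', 'b']
'b': index 1 in ['a', 'b'] -> ['b', 'a']
'b': index 0 in ['b', 'a'] -> ['b', 'a']
'b': index 0 in ['b', 'a'] -> ['b', 'a']
'b': index 0 in ['b', 'a'] -> ['b', 'a']


Output: [1, 1, 0, 1, 0, 0, 0]


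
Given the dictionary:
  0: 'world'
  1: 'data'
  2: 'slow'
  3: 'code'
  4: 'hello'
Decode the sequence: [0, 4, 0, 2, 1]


Look up each index in the dictionary:
  0 -> 'world'
  4 -> 'hello'
  0 -> 'world'
  2 -> 'slow'
  1 -> 'data'

Decoded: "world hello world slow data"


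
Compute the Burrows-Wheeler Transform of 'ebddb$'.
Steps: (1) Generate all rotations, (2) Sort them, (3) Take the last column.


Rotations (sorted):
  0: $ebddb -> last char: b
  1: b$ebdd -> last char: d
  2: bddb$e -> last char: e
  3: db$ebd -> last char: d
  4: ddb$eb -> last char: b
  5: ebddb$ -> last char: $


BWT = bdedb$


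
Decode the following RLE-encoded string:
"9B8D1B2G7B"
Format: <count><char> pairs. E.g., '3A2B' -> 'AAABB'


Expanding each <count><char> pair:
  9B -> 'BBBBBBBBB'
  8D -> 'DDDDDDDD'
  1B -> 'B'
  2G -> 'GG'
  7B -> 'BBBBBBB'

Decoded = BBBBBBBBBDDDDDDDDBGGBBBBBBB


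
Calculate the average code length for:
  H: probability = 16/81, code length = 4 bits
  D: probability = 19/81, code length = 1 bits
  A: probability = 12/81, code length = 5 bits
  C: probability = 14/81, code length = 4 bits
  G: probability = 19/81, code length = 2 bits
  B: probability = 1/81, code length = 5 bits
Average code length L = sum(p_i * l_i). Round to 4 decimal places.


Weighted contributions p_i * l_i:
  H: (16/81) * 4 = 64/81
  D: (19/81) * 1 = 19/81
  A: (12/81) * 5 = 60/81
  C: (14/81) * 4 = 56/81
  G: (19/81) * 2 = 38/81
  B: (1/81) * 5 = 5/81
Sum = (64 + 19 + 60 + 56 + 38 + 5)/81 = 242/81

L = 242/81 = 2.9877 bits/symbol


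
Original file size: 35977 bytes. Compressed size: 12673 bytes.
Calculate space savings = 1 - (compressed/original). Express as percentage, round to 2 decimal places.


ratio = compressed/original = 12673/35977 = 0.352253
savings = 1 - ratio = 1 - 0.352253 = 0.647747
as a percentage: 0.647747 * 100 = 64.77%

Space savings = 1 - 12673/35977 = 64.77%


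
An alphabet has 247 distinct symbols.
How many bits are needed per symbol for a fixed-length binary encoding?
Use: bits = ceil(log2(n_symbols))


log2(247) = 7.9484
Bracket: 2^7 = 128 < 247 <= 2^8 = 256
So ceil(log2(247)) = 8

bits = ceil(log2(247)) = ceil(7.9484) = 8 bits


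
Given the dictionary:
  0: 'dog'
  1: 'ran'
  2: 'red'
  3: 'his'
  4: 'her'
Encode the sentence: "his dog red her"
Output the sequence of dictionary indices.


Look up each word in the dictionary:
  'his' -> 3
  'dog' -> 0
  'red' -> 2
  'her' -> 4

Encoded: [3, 0, 2, 4]


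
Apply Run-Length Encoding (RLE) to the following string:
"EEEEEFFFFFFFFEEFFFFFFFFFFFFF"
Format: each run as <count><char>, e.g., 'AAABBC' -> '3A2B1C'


Scanning runs left to right:
  i=0: run of 'E' x 5 -> '5E'
  i=5: run of 'F' x 8 -> '8F'
  i=13: run of 'E' x 2 -> '2E'
  i=15: run of 'F' x 13 -> '13F'

RLE = 5E8F2E13F


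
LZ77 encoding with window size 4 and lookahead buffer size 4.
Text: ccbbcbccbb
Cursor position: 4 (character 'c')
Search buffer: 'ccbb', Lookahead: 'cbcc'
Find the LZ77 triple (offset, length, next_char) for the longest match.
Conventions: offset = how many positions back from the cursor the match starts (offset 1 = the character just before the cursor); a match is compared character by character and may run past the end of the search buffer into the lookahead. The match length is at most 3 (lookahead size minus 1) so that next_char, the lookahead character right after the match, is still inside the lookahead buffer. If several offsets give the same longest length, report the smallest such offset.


Try each offset into the search buffer:
  offset=1 (pos 3, char 'b'): match length 0
  offset=2 (pos 2, char 'b'): match length 0
  offset=3 (pos 1, char 'c'): match length 2
  offset=4 (pos 0, char 'c'): match length 1
Longest match has length 2 at offset 3.
next_char = character at position 4 + 2 = 6 -> 'c'

Best match: offset=3, length=2 (matching 'cb' starting at position 1)
LZ77 triple: (3, 2, 'c')


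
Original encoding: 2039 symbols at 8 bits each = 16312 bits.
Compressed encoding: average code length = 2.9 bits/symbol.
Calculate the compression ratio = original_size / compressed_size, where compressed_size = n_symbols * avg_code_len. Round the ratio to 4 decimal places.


original_size = n_symbols * orig_bits = 2039 * 8 = 16312 bits
compressed_size = n_symbols * avg_code_len = 2039 * 2.9 = 5913.1 bits
ratio = original_size / compressed_size = 16312 / 5913.1 = 2.7586

Compression ratio = 2.7586


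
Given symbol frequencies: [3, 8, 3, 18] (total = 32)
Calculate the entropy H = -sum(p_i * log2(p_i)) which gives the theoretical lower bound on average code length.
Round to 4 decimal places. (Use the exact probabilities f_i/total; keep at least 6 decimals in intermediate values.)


Per-symbol terms -p_i * log2(p_i) with p_i = f_i/32:
  p = 3/32 = 0.093750: log2(p) = -3.415037, -p*log2(p) = 0.320160
  p = 8/32 = 0.250000: log2(p) = -2.000000, -p*log2(p) = 0.500000
  p = 3/32 = 0.093750: log2(p) = -3.415037, -p*log2(p) = 0.320160
  p = 18/32 = 0.562500: log2(p) = -0.830075, -p*log2(p) = 0.466917
H = 0.320160 + 0.500000 + 0.320160 + 0.466917 = 1.607237

H = 1.6072 bits/symbol


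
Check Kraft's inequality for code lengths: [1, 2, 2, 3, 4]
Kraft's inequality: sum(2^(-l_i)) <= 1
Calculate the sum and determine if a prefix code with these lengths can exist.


Sum = 2^(-1) + 2^(-2) + 2^(-2) + 2^(-3) + 2^(-4)
    = 0.5 + 0.25 + 0.25 + 0.125 + 0.0625
    = 19/16 = 1.1875
Since 1.1875 > 1, Kraft's inequality is NOT satisfied.
A prefix code with these lengths CANNOT exist.

Kraft sum = 1.1875. Not satisfied.


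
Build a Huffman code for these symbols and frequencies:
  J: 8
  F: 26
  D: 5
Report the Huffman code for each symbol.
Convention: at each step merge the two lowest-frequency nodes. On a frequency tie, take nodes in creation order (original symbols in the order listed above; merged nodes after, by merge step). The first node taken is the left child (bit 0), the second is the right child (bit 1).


Huffman tree construction:
Step 1: Merge D(5) + J(8) = 13
Step 2: Merge (D+J)(13) + F(26) = 39
Read each symbol's code off the tree from the root (left child = 0, right child = 1).

Codes:
  J: 01 (length 2)
  F: 1 (length 1)
  D: 00 (length 2)
Average code length: 52/39 = 1.3333 bits/symbol


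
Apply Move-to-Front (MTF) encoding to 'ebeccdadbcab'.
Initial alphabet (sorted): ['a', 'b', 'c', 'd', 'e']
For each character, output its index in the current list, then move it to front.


MTF encoding:
'e': index 4 in ['a', 'b', 'c', 'd', 'e'] -> ['e', 'a', 'b', 'c', 'd']
'b': index 2 in ['e', 'a', 'b', 'c', 'd'] -> ['b', 'e', 'a', 'c', 'd']
'e': index 1 in ['b', 'e', 'a', 'c', 'd'] -> ['e', 'b', 'a', 'c', 'd']
'c': index 3 in ['e', 'b', 'a', 'c', 'd'] -> ['c', 'e', 'b', 'a', 'd']
'c': index 0 in ['c', 'e', 'b', 'a', 'd'] -> ['c', 'e', 'b', 'a', 'd']
'd': index 4 in ['c', 'e', 'b', 'a', 'd'] -> ['d', 'c', 'e', 'b', 'a']
'a': index 4 in ['d', 'c', 'e', 'b', 'a'] -> ['a', 'd', 'c', 'e', 'b']
'd': index 1 in ['a', 'd', 'c', 'e', 'b'] -> ['d', 'a', 'c', 'e', 'b']
'b': index 4 in ['d', 'a', 'c', 'e', 'b'] -> ['b', 'd', 'a', 'c', 'e']
'c': index 3 in ['b', 'd', 'a', 'c', 'e'] -> ['c', 'b', 'd', 'a', 'e']
'a': index 3 in ['c', 'b', 'd', 'a', 'e'] -> ['a', 'c', 'b', 'd', 'e']
'b': index 2 in ['a', 'c', 'b', 'd', 'e'] -> ['b', 'a', 'c', 'd', 'e']


Output: [4, 2, 1, 3, 0, 4, 4, 1, 4, 3, 3, 2]


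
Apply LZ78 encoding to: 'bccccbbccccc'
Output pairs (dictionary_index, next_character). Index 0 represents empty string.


LZ78 encoding steps:
Dictionary: {0: ''}
Step 1: w='' (idx 0), next='b' -> output (0, 'b'), add 'b' as idx 1
Step 2: w='' (idx 0), next='c' -> output (0, 'c'), add 'c' as idx 2
Step 3: w='c' (idx 2), next='c' -> output (2, 'c'), add 'cc' as idx 3
Step 4: w='c' (idx 2), next='b' -> output (2, 'b'), add 'cb' as idx 4
Step 5: w='b' (idx 1), next='c' -> output (1, 'c'), add 'bc' as idx 5
Step 6: w='cc' (idx 3), next='c' -> output (3, 'c'), add 'ccc' as idx 6
Step 7: w='c' (idx 2), end of input -> output (2, '')


Encoded: [(0, 'b'), (0, 'c'), (2, 'c'), (2, 'b'), (1, 'c'), (3, 'c'), (2, '')]


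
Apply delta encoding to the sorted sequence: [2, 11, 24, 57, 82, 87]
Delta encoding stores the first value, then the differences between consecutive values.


First value: 2
Deltas:
  11 - 2 = 9
  24 - 11 = 13
  57 - 24 = 33
  82 - 57 = 25
  87 - 82 = 5


Delta encoded: [2, 9, 13, 33, 25, 5]


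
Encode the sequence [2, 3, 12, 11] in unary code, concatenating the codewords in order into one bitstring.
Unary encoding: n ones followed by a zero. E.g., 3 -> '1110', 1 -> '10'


Encode each number as n ones followed by a terminating 0:
  2 -> 110 (3 bits)
  3 -> 1110 (4 bits)
  12 -> 1111111111110 (13 bits)
  11 -> 111111111110 (12 bits)
Total length = 3 + 4 + 13 + 12 = 32 bits.

Unary([2, 3, 12, 11]) = 11011101111111111110111111111110 (32 bits)


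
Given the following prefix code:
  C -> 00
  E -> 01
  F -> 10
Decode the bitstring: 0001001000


Decoding step by step:
Bits 00 -> C
Bits 01 -> E
Bits 00 -> C
Bits 10 -> F
Bits 00 -> C


Decoded message: CECFC


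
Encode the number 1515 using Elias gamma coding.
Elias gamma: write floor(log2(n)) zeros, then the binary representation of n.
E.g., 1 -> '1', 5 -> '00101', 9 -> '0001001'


num_bits = floor(log2(1515)) + 1 = 11
leading_zeros = num_bits - 1 = 10
binary(1515) = 10111101011

Elias gamma(1515) = '0000000000' + '10111101011' = 000000000010111101011 (21 bits)


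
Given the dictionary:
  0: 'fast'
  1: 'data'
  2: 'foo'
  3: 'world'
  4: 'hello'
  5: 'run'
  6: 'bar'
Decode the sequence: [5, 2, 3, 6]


Look up each index in the dictionary:
  5 -> 'run'
  2 -> 'foo'
  3 -> 'world'
  6 -> 'bar'

Decoded: "run foo world bar"


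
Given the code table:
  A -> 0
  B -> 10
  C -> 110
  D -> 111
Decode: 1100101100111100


Decoding:
110 -> C
0 -> A
10 -> B
110 -> C
0 -> A
111 -> D
10 -> B
0 -> A


Result: CABCADBA


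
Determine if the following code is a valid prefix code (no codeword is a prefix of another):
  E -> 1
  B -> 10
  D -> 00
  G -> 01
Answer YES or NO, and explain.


Checking each pair (does one codeword prefix another?):
  E='1' vs B='10': prefix -- VIOLATION

NO -- this is NOT a valid prefix code. E (1) is a prefix of B (10).


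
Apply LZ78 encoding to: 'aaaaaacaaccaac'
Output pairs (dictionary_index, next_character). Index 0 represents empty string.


LZ78 encoding steps:
Dictionary: {0: ''}
Step 1: w='' (idx 0), next='a' -> output (0, 'a'), add 'a' as idx 1
Step 2: w='a' (idx 1), next='a' -> output (1, 'a'), add 'aa' as idx 2
Step 3: w='aa' (idx 2), next='a' -> output (2, 'a'), add 'aaa' as idx 3
Step 4: w='' (idx 0), next='c' -> output (0, 'c'), add 'c' as idx 4
Step 5: w='aa' (idx 2), next='c' -> output (2, 'c'), add 'aac' as idx 5
Step 6: w='c' (idx 4), next='a' -> output (4, 'a'), add 'ca' as idx 6
Step 7: w='a' (idx 1), next='c' -> output (1, 'c'), add 'ac' as idx 7


Encoded: [(0, 'a'), (1, 'a'), (2, 'a'), (0, 'c'), (2, 'c'), (4, 'a'), (1, 'c')]


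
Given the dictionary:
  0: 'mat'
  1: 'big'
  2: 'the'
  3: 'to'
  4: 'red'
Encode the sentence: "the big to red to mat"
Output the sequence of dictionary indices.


Look up each word in the dictionary:
  'the' -> 2
  'big' -> 1
  'to' -> 3
  'red' -> 4
  'to' -> 3
  'mat' -> 0

Encoded: [2, 1, 3, 4, 3, 0]


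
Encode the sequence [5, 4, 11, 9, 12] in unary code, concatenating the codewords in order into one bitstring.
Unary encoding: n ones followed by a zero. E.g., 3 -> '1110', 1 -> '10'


Encode each number as n ones followed by a terminating 0:
  5 -> 111110 (6 bits)
  4 -> 11110 (5 bits)
  11 -> 111111111110 (12 bits)
  9 -> 1111111110 (10 bits)
  12 -> 1111111111110 (13 bits)
Total length = 6 + 5 + 12 + 10 + 13 = 46 bits.

Unary([5, 4, 11, 9, 12]) = 1111101111011111111111011111111101111111111110 (46 bits)


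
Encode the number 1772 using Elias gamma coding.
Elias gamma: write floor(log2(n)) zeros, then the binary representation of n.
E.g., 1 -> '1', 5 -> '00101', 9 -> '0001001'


num_bits = floor(log2(1772)) + 1 = 11
leading_zeros = num_bits - 1 = 10
binary(1772) = 11011101100

Elias gamma(1772) = '0000000000' + '11011101100' = 000000000011011101100 (21 bits)


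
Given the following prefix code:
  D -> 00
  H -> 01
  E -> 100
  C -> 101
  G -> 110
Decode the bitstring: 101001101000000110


Decoding step by step:
Bits 101 -> C
Bits 00 -> D
Bits 110 -> G
Bits 100 -> E
Bits 00 -> D
Bits 00 -> D
Bits 110 -> G


Decoded message: CDGEDDG


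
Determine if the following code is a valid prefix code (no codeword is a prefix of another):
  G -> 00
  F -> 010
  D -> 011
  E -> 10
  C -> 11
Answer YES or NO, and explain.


Checking each pair (does one codeword prefix another?):
  G='00' vs F='010': no prefix
  G='00' vs D='011': no prefix
  G='00' vs E='10': no prefix
  G='00' vs C='11': no prefix
  F='010' vs G='00': no prefix
  F='010' vs D='011': no prefix
  F='010' vs E='10': no prefix
  F='010' vs C='11': no prefix
  D='011' vs G='00': no prefix
  D='011' vs F='010': no prefix
  D='011' vs E='10': no prefix
  D='011' vs C='11': no prefix
  E='10' vs G='00': no prefix
  E='10' vs F='010': no prefix
  E='10' vs D='011': no prefix
  E='10' vs C='11': no prefix
  C='11' vs G='00': no prefix
  C='11' vs F='010': no prefix
  C='11' vs D='011': no prefix
  C='11' vs E='10': no prefix
No violation found over all pairs.

YES -- this is a valid prefix code. No codeword is a prefix of any other codeword.


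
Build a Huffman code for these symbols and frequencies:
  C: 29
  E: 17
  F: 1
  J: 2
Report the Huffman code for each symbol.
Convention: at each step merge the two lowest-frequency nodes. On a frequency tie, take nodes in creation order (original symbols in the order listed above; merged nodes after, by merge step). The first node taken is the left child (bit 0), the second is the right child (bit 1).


Huffman tree construction:
Step 1: Merge F(1) + J(2) = 3
Step 2: Merge (F+J)(3) + E(17) = 20
Step 3: Merge ((F+J)+E)(20) + C(29) = 49
Read each symbol's code off the tree from the root (left child = 0, right child = 1).

Codes:
  C: 1 (length 1)
  E: 01 (length 2)
  F: 000 (length 3)
  J: 001 (length 3)
Average code length: 72/49 = 1.4694 bits/symbol


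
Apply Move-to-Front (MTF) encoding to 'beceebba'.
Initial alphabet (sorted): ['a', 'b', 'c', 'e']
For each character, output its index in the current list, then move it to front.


MTF encoding:
'b': index 1 in ['a', 'b', 'c', 'e'] -> ['b', 'a', 'c', 'e']
'e': index 3 in ['b', 'a', 'c', 'e'] -> ['e', 'b', 'a', 'c']
'c': index 3 in ['e', 'b', 'a', 'c'] -> ['c', 'e', 'b', 'a']
'e': index 1 in ['c', 'e', 'b', 'a'] -> ['e', 'c', 'b', 'a']
'e': index 0 in ['e', 'c', 'b', 'a'] -> ['e', 'c', 'b', 'a']
'b': index 2 in ['e', 'c', 'b', 'a'] -> ['b', 'e', 'c', 'a']
'b': index 0 in ['b', 'e', 'c', 'a'] -> ['b', 'e', 'c', 'a']
'a': index 3 in ['b', 'e', 'c', 'a'] -> ['a', 'b', 'e', 'c']


Output: [1, 3, 3, 1, 0, 2, 0, 3]


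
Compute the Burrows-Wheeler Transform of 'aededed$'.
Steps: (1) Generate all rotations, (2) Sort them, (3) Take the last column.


Rotations (sorted):
  0: $aededed -> last char: d
  1: aededed$ -> last char: $
  2: d$aedede -> last char: e
  3: ded$aede -> last char: e
  4: deded$ae -> last char: e
  5: ed$aeded -> last char: d
  6: eded$aed -> last char: d
  7: ededed$a -> last char: a


BWT = d$eeedda


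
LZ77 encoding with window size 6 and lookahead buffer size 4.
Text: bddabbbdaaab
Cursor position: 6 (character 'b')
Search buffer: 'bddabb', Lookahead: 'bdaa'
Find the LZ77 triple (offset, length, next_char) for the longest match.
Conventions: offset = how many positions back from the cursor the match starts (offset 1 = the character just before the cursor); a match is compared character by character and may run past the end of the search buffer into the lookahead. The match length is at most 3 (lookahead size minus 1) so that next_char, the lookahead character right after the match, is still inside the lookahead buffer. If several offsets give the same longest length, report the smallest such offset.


Try each offset into the search buffer:
  offset=1 (pos 5, char 'b'): match length 1
  offset=2 (pos 4, char 'b'): match length 1
  offset=3 (pos 3, char 'a'): match length 0
  offset=4 (pos 2, char 'd'): match length 0
  offset=5 (pos 1, char 'd'): match length 0
  offset=6 (pos 0, char 'b'): match length 2
Longest match has length 2 at offset 6.
next_char = character at position 6 + 2 = 8 -> 'a'

Best match: offset=6, length=2 (matching 'bd' starting at position 0)
LZ77 triple: (6, 2, 'a')


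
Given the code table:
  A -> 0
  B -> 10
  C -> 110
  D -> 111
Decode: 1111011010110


Decoding:
111 -> D
10 -> B
110 -> C
10 -> B
110 -> C


Result: DBCBC


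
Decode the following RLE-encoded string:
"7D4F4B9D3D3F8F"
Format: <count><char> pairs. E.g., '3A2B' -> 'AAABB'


Expanding each <count><char> pair:
  7D -> 'DDDDDDD'
  4F -> 'FFFF'
  4B -> 'BBBB'
  9D -> 'DDDDDDDDD'
  3D -> 'DDD'
  3F -> 'FFF'
  8F -> 'FFFFFFFF'

Decoded = DDDDDDDFFFFBBBBDDDDDDDDDDDDFFFFFFFFFFF


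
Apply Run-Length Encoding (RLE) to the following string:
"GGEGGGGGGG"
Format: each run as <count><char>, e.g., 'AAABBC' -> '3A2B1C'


Scanning runs left to right:
  i=0: run of 'G' x 2 -> '2G'
  i=2: run of 'E' x 1 -> '1E'
  i=3: run of 'G' x 7 -> '7G'

RLE = 2G1E7G


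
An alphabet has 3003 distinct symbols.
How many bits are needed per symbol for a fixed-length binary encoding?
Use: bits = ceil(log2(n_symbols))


log2(3003) = 11.5522
Bracket: 2^11 = 2048 < 3003 <= 2^12 = 4096
So ceil(log2(3003)) = 12

bits = ceil(log2(3003)) = ceil(11.5522) = 12 bits


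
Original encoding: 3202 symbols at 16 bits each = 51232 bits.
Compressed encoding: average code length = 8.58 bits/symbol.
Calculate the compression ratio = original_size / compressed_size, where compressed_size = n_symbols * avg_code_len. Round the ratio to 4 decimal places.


original_size = n_symbols * orig_bits = 3202 * 16 = 51232 bits
compressed_size = n_symbols * avg_code_len = 3202 * 8.58 = 27473.16 bits
ratio = original_size / compressed_size = 51232 / 27473.16 = 1.8648

Compression ratio = 1.8648


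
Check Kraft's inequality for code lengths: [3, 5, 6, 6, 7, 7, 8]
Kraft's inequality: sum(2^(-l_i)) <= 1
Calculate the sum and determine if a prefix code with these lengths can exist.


Sum = 2^(-3) + 2^(-5) + 2^(-6) + 2^(-6) + 2^(-7) + 2^(-7) + 2^(-8)
    = 0.125 + 0.03125 + 0.015625 + 0.015625 + 0.0078125 + 0.0078125 + 0.00390625
    = 53/256 = 0.20703125
Since 0.20703125 <= 1, Kraft's inequality IS satisfied.
A prefix code with these lengths CAN exist.

Kraft sum = 0.20703125. Satisfied.


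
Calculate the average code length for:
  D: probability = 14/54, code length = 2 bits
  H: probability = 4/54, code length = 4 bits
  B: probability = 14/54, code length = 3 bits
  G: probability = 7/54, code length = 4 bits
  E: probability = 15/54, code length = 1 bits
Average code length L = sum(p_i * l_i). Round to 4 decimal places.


Weighted contributions p_i * l_i:
  D: (14/54) * 2 = 28/54
  H: (4/54) * 4 = 16/54
  B: (14/54) * 3 = 42/54
  G: (7/54) * 4 = 28/54
  E: (15/54) * 1 = 15/54
Sum = (28 + 16 + 42 + 28 + 15)/54 = 129/54

L = 129/54 = 2.3889 bits/symbol


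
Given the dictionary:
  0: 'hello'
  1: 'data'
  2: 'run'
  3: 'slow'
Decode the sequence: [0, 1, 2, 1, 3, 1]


Look up each index in the dictionary:
  0 -> 'hello'
  1 -> 'data'
  2 -> 'run'
  1 -> 'data'
  3 -> 'slow'
  1 -> 'data'

Decoded: "hello data run data slow data"


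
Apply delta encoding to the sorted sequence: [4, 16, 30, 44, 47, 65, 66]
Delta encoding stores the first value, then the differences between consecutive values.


First value: 4
Deltas:
  16 - 4 = 12
  30 - 16 = 14
  44 - 30 = 14
  47 - 44 = 3
  65 - 47 = 18
  66 - 65 = 1


Delta encoded: [4, 12, 14, 14, 3, 18, 1]


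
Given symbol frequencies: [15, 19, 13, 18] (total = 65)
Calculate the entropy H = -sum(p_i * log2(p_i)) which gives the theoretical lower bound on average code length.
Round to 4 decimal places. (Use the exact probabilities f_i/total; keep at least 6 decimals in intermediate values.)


Per-symbol terms -p_i * log2(p_i) with p_i = f_i/65:
  p = 15/65 = 0.230769: log2(p) = -2.115477, -p*log2(p) = 0.488187
  p = 19/65 = 0.292308: log2(p) = -1.774440, -p*log2(p) = 0.518683
  p = 13/65 = 0.200000: log2(p) = -2.321928, -p*log2(p) = 0.464386
  p = 18/65 = 0.276923: log2(p) = -1.852443, -p*log2(p) = 0.512984
H = 0.488187 + 0.518683 + 0.464386 + 0.512984 = 1.984240

H = 1.9842 bits/symbol


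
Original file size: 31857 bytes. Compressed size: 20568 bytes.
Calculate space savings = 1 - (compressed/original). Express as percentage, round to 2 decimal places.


ratio = compressed/original = 20568/31857 = 0.645635
savings = 1 - ratio = 1 - 0.645635 = 0.354365
as a percentage: 0.354365 * 100 = 35.44%

Space savings = 1 - 20568/31857 = 35.44%


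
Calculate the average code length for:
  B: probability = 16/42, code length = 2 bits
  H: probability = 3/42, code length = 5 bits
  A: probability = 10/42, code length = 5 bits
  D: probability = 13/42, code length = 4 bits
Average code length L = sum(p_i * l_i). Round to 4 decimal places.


Weighted contributions p_i * l_i:
  B: (16/42) * 2 = 32/42
  H: (3/42) * 5 = 15/42
  A: (10/42) * 5 = 50/42
  D: (13/42) * 4 = 52/42
Sum = (32 + 15 + 50 + 52)/42 = 149/42

L = 149/42 = 3.5476 bits/symbol


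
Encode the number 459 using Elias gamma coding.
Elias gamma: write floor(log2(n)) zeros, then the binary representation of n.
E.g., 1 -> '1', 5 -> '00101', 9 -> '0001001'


num_bits = floor(log2(459)) + 1 = 9
leading_zeros = num_bits - 1 = 8
binary(459) = 111001011

Elias gamma(459) = '00000000' + '111001011' = 00000000111001011 (17 bits)


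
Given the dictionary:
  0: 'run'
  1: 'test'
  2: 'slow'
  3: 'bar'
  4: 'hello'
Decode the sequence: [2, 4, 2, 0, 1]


Look up each index in the dictionary:
  2 -> 'slow'
  4 -> 'hello'
  2 -> 'slow'
  0 -> 'run'
  1 -> 'test'

Decoded: "slow hello slow run test"


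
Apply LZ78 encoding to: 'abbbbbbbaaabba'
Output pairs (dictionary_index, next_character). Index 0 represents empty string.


LZ78 encoding steps:
Dictionary: {0: ''}
Step 1: w='' (idx 0), next='a' -> output (0, 'a'), add 'a' as idx 1
Step 2: w='' (idx 0), next='b' -> output (0, 'b'), add 'b' as idx 2
Step 3: w='b' (idx 2), next='b' -> output (2, 'b'), add 'bb' as idx 3
Step 4: w='bb' (idx 3), next='b' -> output (3, 'b'), add 'bbb' as idx 4
Step 5: w='b' (idx 2), next='a' -> output (2, 'a'), add 'ba' as idx 5
Step 6: w='a' (idx 1), next='a' -> output (1, 'a'), add 'aa' as idx 6
Step 7: w='bb' (idx 3), next='a' -> output (3, 'a'), add 'bba' as idx 7


Encoded: [(0, 'a'), (0, 'b'), (2, 'b'), (3, 'b'), (2, 'a'), (1, 'a'), (3, 'a')]


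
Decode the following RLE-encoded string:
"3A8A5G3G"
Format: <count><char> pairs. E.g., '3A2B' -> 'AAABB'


Expanding each <count><char> pair:
  3A -> 'AAA'
  8A -> 'AAAAAAAA'
  5G -> 'GGGGG'
  3G -> 'GGG'

Decoded = AAAAAAAAAAAGGGGGGGG


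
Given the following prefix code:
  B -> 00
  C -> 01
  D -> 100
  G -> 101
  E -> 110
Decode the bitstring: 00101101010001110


Decoding step by step:
Bits 00 -> B
Bits 101 -> G
Bits 101 -> G
Bits 01 -> C
Bits 00 -> B
Bits 01 -> C
Bits 110 -> E


Decoded message: BGGCBCE


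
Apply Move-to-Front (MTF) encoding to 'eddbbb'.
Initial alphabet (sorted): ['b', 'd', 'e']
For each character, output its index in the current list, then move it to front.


MTF encoding:
'e': index 2 in ['b', 'd', 'e'] -> ['e', 'b', 'd']
'd': index 2 in ['e', 'b', 'd'] -> ['d', 'e', 'b']
'd': index 0 in ['d', 'e', 'b'] -> ['d', 'e', 'b']
'b': index 2 in ['d', 'e', 'b'] -> ['b', 'd', 'e']
'b': index 0 in ['b', 'd', 'e'] -> ['b', 'd', 'e']
'b': index 0 in ['b', 'd', 'e'] -> ['b', 'd', 'e']


Output: [2, 2, 0, 2, 0, 0]


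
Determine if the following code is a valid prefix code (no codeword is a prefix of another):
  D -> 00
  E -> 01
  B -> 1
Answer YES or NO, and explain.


Checking each pair (does one codeword prefix another?):
  D='00' vs E='01': no prefix
  D='00' vs B='1': no prefix
  E='01' vs D='00': no prefix
  E='01' vs B='1': no prefix
  B='1' vs D='00': no prefix
  B='1' vs E='01': no prefix
No violation found over all pairs.

YES -- this is a valid prefix code. No codeword is a prefix of any other codeword.


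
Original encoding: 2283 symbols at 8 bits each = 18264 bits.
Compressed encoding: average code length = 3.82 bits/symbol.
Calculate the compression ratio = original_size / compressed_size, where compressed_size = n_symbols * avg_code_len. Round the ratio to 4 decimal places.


original_size = n_symbols * orig_bits = 2283 * 8 = 18264 bits
compressed_size = n_symbols * avg_code_len = 2283 * 3.82 = 8721.06 bits
ratio = original_size / compressed_size = 18264 / 8721.06 = 2.0942

Compression ratio = 2.0942


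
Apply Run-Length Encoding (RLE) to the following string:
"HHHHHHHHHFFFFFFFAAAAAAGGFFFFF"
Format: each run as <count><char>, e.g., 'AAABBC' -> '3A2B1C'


Scanning runs left to right:
  i=0: run of 'H' x 9 -> '9H'
  i=9: run of 'F' x 7 -> '7F'
  i=16: run of 'A' x 6 -> '6A'
  i=22: run of 'G' x 2 -> '2G'
  i=24: run of 'F' x 5 -> '5F'

RLE = 9H7F6A2G5F


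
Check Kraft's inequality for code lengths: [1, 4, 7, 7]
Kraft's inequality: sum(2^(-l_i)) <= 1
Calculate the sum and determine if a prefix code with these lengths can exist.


Sum = 2^(-1) + 2^(-4) + 2^(-7) + 2^(-7)
    = 0.5 + 0.0625 + 0.0078125 + 0.0078125
    = 74/128 = 0.578125
Since 0.578125 <= 1, Kraft's inequality IS satisfied.
A prefix code with these lengths CAN exist.

Kraft sum = 0.578125. Satisfied.


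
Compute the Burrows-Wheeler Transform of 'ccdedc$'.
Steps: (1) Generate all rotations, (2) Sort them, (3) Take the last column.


Rotations (sorted):
  0: $ccdedc -> last char: c
  1: c$ccded -> last char: d
  2: ccdedc$ -> last char: $
  3: cdedc$c -> last char: c
  4: dc$ccde -> last char: e
  5: dedc$cc -> last char: c
  6: edc$ccd -> last char: d


BWT = cd$cecd


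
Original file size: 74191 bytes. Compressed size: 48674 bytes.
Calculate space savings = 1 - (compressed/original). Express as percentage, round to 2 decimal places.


ratio = compressed/original = 48674/74191 = 0.656063
savings = 1 - ratio = 1 - 0.656063 = 0.343937
as a percentage: 0.343937 * 100 = 34.39%

Space savings = 1 - 48674/74191 = 34.39%


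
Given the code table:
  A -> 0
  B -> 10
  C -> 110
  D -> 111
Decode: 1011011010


Decoding:
10 -> B
110 -> C
110 -> C
10 -> B


Result: BCCB


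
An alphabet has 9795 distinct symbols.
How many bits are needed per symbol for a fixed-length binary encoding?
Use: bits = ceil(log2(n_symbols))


log2(9795) = 13.2578
Bracket: 2^13 = 8192 < 9795 <= 2^14 = 16384
So ceil(log2(9795)) = 14

bits = ceil(log2(9795)) = ceil(13.2578) = 14 bits


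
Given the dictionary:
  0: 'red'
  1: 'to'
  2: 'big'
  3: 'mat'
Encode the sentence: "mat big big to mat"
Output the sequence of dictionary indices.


Look up each word in the dictionary:
  'mat' -> 3
  'big' -> 2
  'big' -> 2
  'to' -> 1
  'mat' -> 3

Encoded: [3, 2, 2, 1, 3]


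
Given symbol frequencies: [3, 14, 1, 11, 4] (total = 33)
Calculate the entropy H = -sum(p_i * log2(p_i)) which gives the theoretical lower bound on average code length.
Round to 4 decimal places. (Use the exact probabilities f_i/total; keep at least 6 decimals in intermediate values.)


Per-symbol terms -p_i * log2(p_i) with p_i = f_i/33:
  p = 3/33 = 0.090909: log2(p) = -3.459432, -p*log2(p) = 0.314494
  p = 14/33 = 0.424242: log2(p) = -1.237039, -p*log2(p) = 0.524805
  p = 1/33 = 0.030303: log2(p) = -5.044394, -p*log2(p) = 0.152860
  p = 11/33 = 0.333333: log2(p) = -1.584963, -p*log2(p) = 0.528321
  p = 4/33 = 0.121212: log2(p) = -3.044394, -p*log2(p) = 0.369017
H = 0.314494 + 0.524805 + 0.152860 + 0.528321 + 0.369017 = 1.889497

H = 1.8895 bits/symbol


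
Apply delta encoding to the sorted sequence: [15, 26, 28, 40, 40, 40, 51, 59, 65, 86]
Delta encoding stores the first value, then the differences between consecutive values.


First value: 15
Deltas:
  26 - 15 = 11
  28 - 26 = 2
  40 - 28 = 12
  40 - 40 = 0
  40 - 40 = 0
  51 - 40 = 11
  59 - 51 = 8
  65 - 59 = 6
  86 - 65 = 21


Delta encoded: [15, 11, 2, 12, 0, 0, 11, 8, 6, 21]


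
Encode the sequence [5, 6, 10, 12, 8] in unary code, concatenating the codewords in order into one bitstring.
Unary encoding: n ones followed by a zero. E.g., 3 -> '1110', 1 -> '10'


Encode each number as n ones followed by a terminating 0:
  5 -> 111110 (6 bits)
  6 -> 1111110 (7 bits)
  10 -> 11111111110 (11 bits)
  12 -> 1111111111110 (13 bits)
  8 -> 111111110 (9 bits)
Total length = 6 + 7 + 11 + 13 + 9 = 46 bits.

Unary([5, 6, 10, 12, 8]) = 1111101111110111111111101111111111110111111110 (46 bits)


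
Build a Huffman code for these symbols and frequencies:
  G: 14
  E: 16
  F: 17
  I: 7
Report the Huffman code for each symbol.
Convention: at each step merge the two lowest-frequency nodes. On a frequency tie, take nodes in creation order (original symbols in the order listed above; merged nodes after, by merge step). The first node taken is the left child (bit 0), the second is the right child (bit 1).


Huffman tree construction:
Step 1: Merge I(7) + G(14) = 21
Step 2: Merge E(16) + F(17) = 33
Step 3: Merge (I+G)(21) + (E+F)(33) = 54
Read each symbol's code off the tree from the root (left child = 0, right child = 1).

Codes:
  G: 01 (length 2)
  E: 10 (length 2)
  F: 11 (length 2)
  I: 00 (length 2)
Average code length: 108/54 = 2.0000 bits/symbol


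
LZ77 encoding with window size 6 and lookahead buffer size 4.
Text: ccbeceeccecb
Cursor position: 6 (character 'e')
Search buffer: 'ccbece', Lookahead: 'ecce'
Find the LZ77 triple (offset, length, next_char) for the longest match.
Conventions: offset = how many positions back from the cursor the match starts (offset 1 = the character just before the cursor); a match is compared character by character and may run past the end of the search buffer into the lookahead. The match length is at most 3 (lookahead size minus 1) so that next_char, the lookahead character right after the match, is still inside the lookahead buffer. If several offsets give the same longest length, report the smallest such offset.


Try each offset into the search buffer:
  offset=1 (pos 5, char 'e'): match length 1
  offset=2 (pos 4, char 'c'): match length 0
  offset=3 (pos 3, char 'e'): match length 2
  offset=4 (pos 2, char 'b'): match length 0
  offset=5 (pos 1, char 'c'): match length 0
  offset=6 (pos 0, char 'c'): match length 0
Longest match has length 2 at offset 3.
next_char = character at position 6 + 2 = 8 -> 'c'

Best match: offset=3, length=2 (matching 'ec' starting at position 3)
LZ77 triple: (3, 2, 'c')


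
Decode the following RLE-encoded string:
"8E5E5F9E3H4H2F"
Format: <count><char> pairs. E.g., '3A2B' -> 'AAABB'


Expanding each <count><char> pair:
  8E -> 'EEEEEEEE'
  5E -> 'EEEEE'
  5F -> 'FFFFF'
  9E -> 'EEEEEEEEE'
  3H -> 'HHH'
  4H -> 'HHHH'
  2F -> 'FF'

Decoded = EEEEEEEEEEEEEFFFFFEEEEEEEEEHHHHHHHFF


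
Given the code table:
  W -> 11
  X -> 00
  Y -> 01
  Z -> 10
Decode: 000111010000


Decoding:
00 -> X
01 -> Y
11 -> W
01 -> Y
00 -> X
00 -> X


Result: XYWYXX


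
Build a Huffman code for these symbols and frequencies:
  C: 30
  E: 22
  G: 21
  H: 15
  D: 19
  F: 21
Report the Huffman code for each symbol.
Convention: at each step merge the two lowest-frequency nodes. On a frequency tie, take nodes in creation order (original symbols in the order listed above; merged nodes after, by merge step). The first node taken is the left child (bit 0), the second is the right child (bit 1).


Huffman tree construction:
Step 1: Merge H(15) + D(19) = 34
Step 2: Merge G(21) + F(21) = 42
Step 3: Merge E(22) + C(30) = 52
Step 4: Merge (H+D)(34) + (G+F)(42) = 76
Step 5: Merge (E+C)(52) + ((H+D)+(G+F))(76) = 128
Read each symbol's code off the tree from the root (left child = 0, right child = 1).

Codes:
  C: 01 (length 2)
  E: 00 (length 2)
  G: 110 (length 3)
  H: 100 (length 3)
  D: 101 (length 3)
  F: 111 (length 3)
Average code length: 332/128 = 2.5938 bits/symbol


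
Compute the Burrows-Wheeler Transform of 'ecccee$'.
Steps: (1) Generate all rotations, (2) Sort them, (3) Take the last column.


Rotations (sorted):
  0: $ecccee -> last char: e
  1: cccee$e -> last char: e
  2: ccee$ec -> last char: c
  3: cee$ecc -> last char: c
  4: e$eccce -> last char: e
  5: ecccee$ -> last char: $
  6: ee$eccc -> last char: c


BWT = eecce$c


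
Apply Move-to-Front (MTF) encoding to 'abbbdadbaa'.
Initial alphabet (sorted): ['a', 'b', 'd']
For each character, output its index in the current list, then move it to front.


MTF encoding:
'a': index 0 in ['a', 'b', 'd'] -> ['a', 'b', 'd']
'b': index 1 in ['a', 'b', 'd'] -> ['b', 'a', 'd']
'b': index 0 in ['b', 'a', 'd'] -> ['b', 'a', 'd']
'b': index 0 in ['b', 'a', 'd'] -> ['b', 'a', 'd']
'd': index 2 in ['b', 'a', 'd'] -> ['d', 'b', 'a']
'a': index 2 in ['d', 'b', 'a'] -> ['a', 'd', 'b']
'd': index 1 in ['a', 'd', 'b'] -> ['d', 'a', 'b']
'b': index 2 in ['d', 'a', 'b'] -> ['b', 'd', 'a']
'a': index 2 in ['b', 'd', 'a'] -> ['a', 'b', 'd']
'a': index 0 in ['a', 'b', 'd'] -> ['a', 'b', 'd']


Output: [0, 1, 0, 0, 2, 2, 1, 2, 2, 0]


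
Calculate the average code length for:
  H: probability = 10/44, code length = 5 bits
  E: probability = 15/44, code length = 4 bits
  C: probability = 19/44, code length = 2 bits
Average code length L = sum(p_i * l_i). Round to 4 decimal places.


Weighted contributions p_i * l_i:
  H: (10/44) * 5 = 50/44
  E: (15/44) * 4 = 60/44
  C: (19/44) * 2 = 38/44
Sum = (50 + 60 + 38)/44 = 148/44

L = 148/44 = 3.3636 bits/symbol


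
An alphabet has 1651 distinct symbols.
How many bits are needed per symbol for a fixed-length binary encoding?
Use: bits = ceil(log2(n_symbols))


log2(1651) = 10.6891
Bracket: 2^10 = 1024 < 1651 <= 2^11 = 2048
So ceil(log2(1651)) = 11

bits = ceil(log2(1651)) = ceil(10.6891) = 11 bits


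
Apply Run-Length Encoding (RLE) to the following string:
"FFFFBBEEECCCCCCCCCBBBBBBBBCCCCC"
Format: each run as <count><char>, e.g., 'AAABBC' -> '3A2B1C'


Scanning runs left to right:
  i=0: run of 'F' x 4 -> '4F'
  i=4: run of 'B' x 2 -> '2B'
  i=6: run of 'E' x 3 -> '3E'
  i=9: run of 'C' x 9 -> '9C'
  i=18: run of 'B' x 8 -> '8B'
  i=26: run of 'C' x 5 -> '5C'

RLE = 4F2B3E9C8B5C


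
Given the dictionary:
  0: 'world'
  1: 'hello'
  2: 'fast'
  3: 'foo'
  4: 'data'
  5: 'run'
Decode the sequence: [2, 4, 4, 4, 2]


Look up each index in the dictionary:
  2 -> 'fast'
  4 -> 'data'
  4 -> 'data'
  4 -> 'data'
  2 -> 'fast'

Decoded: "fast data data data fast"


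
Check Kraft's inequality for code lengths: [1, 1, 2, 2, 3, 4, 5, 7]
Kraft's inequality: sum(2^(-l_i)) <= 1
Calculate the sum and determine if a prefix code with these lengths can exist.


Sum = 2^(-1) + 2^(-1) + 2^(-2) + 2^(-2) + 2^(-3) + 2^(-4) + 2^(-5) + 2^(-7)
    = 0.5 + 0.5 + 0.25 + 0.25 + 0.125 + 0.0625 + 0.03125 + 0.0078125
    = 221/128 = 1.7265625
Since 1.7265625 > 1, Kraft's inequality is NOT satisfied.
A prefix code with these lengths CANNOT exist.

Kraft sum = 1.7265625. Not satisfied.


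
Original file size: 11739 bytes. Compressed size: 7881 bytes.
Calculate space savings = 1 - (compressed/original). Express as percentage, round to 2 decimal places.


ratio = compressed/original = 7881/11739 = 0.671352
savings = 1 - ratio = 1 - 0.671352 = 0.328648
as a percentage: 0.328648 * 100 = 32.86%

Space savings = 1 - 7881/11739 = 32.86%


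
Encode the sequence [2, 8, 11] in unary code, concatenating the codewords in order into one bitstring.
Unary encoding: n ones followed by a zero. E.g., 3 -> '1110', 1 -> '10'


Encode each number as n ones followed by a terminating 0:
  2 -> 110 (3 bits)
  8 -> 111111110 (9 bits)
  11 -> 111111111110 (12 bits)
Total length = 3 + 9 + 12 = 24 bits.

Unary([2, 8, 11]) = 110111111110111111111110 (24 bits)


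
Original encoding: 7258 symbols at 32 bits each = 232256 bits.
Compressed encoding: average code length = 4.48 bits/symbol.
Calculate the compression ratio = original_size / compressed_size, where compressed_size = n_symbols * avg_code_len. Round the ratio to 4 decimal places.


original_size = n_symbols * orig_bits = 7258 * 32 = 232256 bits
compressed_size = n_symbols * avg_code_len = 7258 * 4.48 = 32515.84 bits
ratio = original_size / compressed_size = 232256 / 32515.84 = 7.1429

Compression ratio = 7.1429


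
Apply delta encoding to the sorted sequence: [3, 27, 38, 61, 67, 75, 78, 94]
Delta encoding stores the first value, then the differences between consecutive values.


First value: 3
Deltas:
  27 - 3 = 24
  38 - 27 = 11
  61 - 38 = 23
  67 - 61 = 6
  75 - 67 = 8
  78 - 75 = 3
  94 - 78 = 16


Delta encoded: [3, 24, 11, 23, 6, 8, 3, 16]


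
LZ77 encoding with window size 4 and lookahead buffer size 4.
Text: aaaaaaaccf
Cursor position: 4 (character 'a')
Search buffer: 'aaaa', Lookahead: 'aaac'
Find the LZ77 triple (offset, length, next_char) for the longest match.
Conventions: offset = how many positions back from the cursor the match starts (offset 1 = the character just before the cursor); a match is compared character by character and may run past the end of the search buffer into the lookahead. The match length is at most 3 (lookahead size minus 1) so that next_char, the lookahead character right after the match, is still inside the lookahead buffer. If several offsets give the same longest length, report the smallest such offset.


Try each offset into the search buffer:
  offset=1 (pos 3, char 'a'): match length 3
  offset=2 (pos 2, char 'a'): match length 3
  offset=3 (pos 1, char 'a'): match length 3
  offset=4 (pos 0, char 'a'): match length 3
Longest match has length 3, found at offsets 1, 2, 3, 4; take the smallest, offset 1.
next_char = character at position 4 + 3 = 7 -> 'c'

Best match: offset=1, length=3 (matching 'aaa' starting at position 3)
LZ77 triple: (1, 3, 'c')


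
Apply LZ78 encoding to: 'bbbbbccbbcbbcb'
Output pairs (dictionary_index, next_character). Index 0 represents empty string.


LZ78 encoding steps:
Dictionary: {0: ''}
Step 1: w='' (idx 0), next='b' -> output (0, 'b'), add 'b' as idx 1
Step 2: w='b' (idx 1), next='b' -> output (1, 'b'), add 'bb' as idx 2
Step 3: w='bb' (idx 2), next='c' -> output (2, 'c'), add 'bbc' as idx 3
Step 4: w='' (idx 0), next='c' -> output (0, 'c'), add 'c' as idx 4
Step 5: w='bbc' (idx 3), next='b' -> output (3, 'b'), add 'bbcb' as idx 5
Step 6: w='b' (idx 1), next='c' -> output (1, 'c'), add 'bc' as idx 6
Step 7: w='b' (idx 1), end of input -> output (1, '')


Encoded: [(0, 'b'), (1, 'b'), (2, 'c'), (0, 'c'), (3, 'b'), (1, 'c'), (1, '')]
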